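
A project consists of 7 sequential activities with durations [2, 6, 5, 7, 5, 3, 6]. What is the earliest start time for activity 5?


Activity 5 starts after activities 1 through 4 complete.
Predecessor durations: [2, 6, 5, 7]
ES = 2 + 6 + 5 + 7 = 20

20


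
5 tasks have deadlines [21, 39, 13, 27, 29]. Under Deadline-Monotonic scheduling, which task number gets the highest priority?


Sort tasks by relative deadline (ascending):
  Task 3: deadline = 13
  Task 1: deadline = 21
  Task 4: deadline = 27
  Task 5: deadline = 29
  Task 2: deadline = 39
Priority order (highest first): [3, 1, 4, 5, 2]
Highest priority task = 3

3


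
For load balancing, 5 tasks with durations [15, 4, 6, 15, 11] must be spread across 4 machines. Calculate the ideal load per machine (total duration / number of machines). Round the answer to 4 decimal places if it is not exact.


Total processing time = 15 + 4 + 6 + 15 + 11 = 51
Number of machines = 4
Ideal balanced load = 51 / 4 = 12.75

12.75


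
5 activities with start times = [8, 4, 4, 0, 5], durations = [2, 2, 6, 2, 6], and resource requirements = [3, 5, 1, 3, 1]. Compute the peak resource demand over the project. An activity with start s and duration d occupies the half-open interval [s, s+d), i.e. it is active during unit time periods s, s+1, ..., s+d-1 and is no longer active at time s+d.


Each activity i is active on [start_i, start_i + duration_i).
Compute total resource usage per time slot:
  t=0: active resources = [3], total = 3
  t=1: active resources = [3], total = 3
  t=2: active resources = [], total = 0
  t=3: active resources = [], total = 0
  t=4: active resources = [5, 1], total = 6
  t=5: active resources = [5, 1, 1], total = 7
  t=6: active resources = [1, 1], total = 2
  t=7: active resources = [1, 1], total = 2
  t=8: active resources = [3, 1, 1], total = 5
  t=9: active resources = [3, 1, 1], total = 5
  t=10: active resources = [1], total = 1
Peak resource demand = 7

7


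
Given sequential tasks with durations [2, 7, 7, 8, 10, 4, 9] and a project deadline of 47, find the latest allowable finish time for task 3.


LF(activity 3) = deadline - sum of successor durations
Successors: activities 4 through 7 with durations [8, 10, 4, 9]
Sum of successor durations = 31
LF = 47 - 31 = 16

16


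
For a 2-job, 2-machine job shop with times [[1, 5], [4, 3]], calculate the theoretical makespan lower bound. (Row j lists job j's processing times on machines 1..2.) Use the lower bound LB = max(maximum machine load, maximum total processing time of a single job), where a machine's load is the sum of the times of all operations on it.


Machine loads:
  Machine 1: 1 + 4 = 5
  Machine 2: 5 + 3 = 8
Max machine load = 8
Job totals:
  Job 1: 6
  Job 2: 7
Max job total = 7
Lower bound = max(8, 7) = 8

8


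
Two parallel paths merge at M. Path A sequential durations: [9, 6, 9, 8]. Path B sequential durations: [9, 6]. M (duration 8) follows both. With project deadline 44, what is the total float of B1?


Forward pass: ES(B1) = sum of predecessors on chain B = 0
EF = ES + duration = 0 + 9 = 9
Backward pass: LF(M) = deadline = 44; LS(M) = 44 - 8 = 36
LF(B1) = LS(M) - sum(successors on chain B) = 36 - 6 = 30
LS = LF - duration = 30 - 9 = 21
Total float = LS - ES = 21 - 0 = 21

21


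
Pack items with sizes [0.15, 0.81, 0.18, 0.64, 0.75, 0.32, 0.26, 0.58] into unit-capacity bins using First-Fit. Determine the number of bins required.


Place items sequentially using First-Fit:
  Item 0.15 -> new Bin 1
  Item 0.81 -> Bin 1 (now 0.96)
  Item 0.18 -> new Bin 2
  Item 0.64 -> Bin 2 (now 0.82)
  Item 0.75 -> new Bin 3
  Item 0.32 -> new Bin 4
  Item 0.26 -> Bin 4 (now 0.58)
  Item 0.58 -> new Bin 5
Total bins used = 5

5


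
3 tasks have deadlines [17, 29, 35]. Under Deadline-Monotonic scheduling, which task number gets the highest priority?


Sort tasks by relative deadline (ascending):
  Task 1: deadline = 17
  Task 2: deadline = 29
  Task 3: deadline = 35
Priority order (highest first): [1, 2, 3]
Highest priority task = 1

1


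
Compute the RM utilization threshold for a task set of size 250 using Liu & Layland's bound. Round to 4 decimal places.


Compute 2^(1/250) = 1.0027764359
Subtract 1: 1.0027764359 - 1 = 0.0027764359
Multiply by n: 250 * 0.0027764359 = 0.6941089750
Round to 4 dp: 0.6941

0.6941


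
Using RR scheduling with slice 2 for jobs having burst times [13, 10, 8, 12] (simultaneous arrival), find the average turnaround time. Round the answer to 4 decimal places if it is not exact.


Time quantum = 2
Execution trace:
  J1 runs 2 units, time = 2
  J2 runs 2 units, time = 4
  J3 runs 2 units, time = 6
  J4 runs 2 units, time = 8
  J1 runs 2 units, time = 10
  J2 runs 2 units, time = 12
  J3 runs 2 units, time = 14
  J4 runs 2 units, time = 16
  J1 runs 2 units, time = 18
  J2 runs 2 units, time = 20
  J3 runs 2 units, time = 22
  J4 runs 2 units, time = 24
  J1 runs 2 units, time = 26
  J2 runs 2 units, time = 28
  J3 runs 2 units, time = 30
  J4 runs 2 units, time = 32
  J1 runs 2 units, time = 34
  J2 runs 2 units, time = 36
  J4 runs 2 units, time = 38
  J1 runs 2 units, time = 40
  J4 runs 2 units, time = 42
  J1 runs 1 units, time = 43
Finish times: [43, 36, 30, 42]
Average turnaround = 151/4 = 37.75

37.75


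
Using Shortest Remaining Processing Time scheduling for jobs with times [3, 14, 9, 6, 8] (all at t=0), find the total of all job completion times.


Since all jobs arrive at t=0, SRPT equals SPT ordering.
SPT order: [3, 6, 8, 9, 14]
Completion times:
  Job 1: p=3, C=3
  Job 2: p=6, C=9
  Job 3: p=8, C=17
  Job 4: p=9, C=26
  Job 5: p=14, C=40
Total completion time = 3 + 9 + 17 + 26 + 40 = 95

95


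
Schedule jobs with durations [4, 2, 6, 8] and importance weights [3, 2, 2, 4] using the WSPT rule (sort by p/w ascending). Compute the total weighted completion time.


Compute p/w ratios and sort ascending (WSPT): [(2, 2), (4, 3), (8, 4), (6, 2)]
Compute weighted completion times:
  Job (p=2,w=2): C=2, w*C=2*2=4
  Job (p=4,w=3): C=6, w*C=3*6=18
  Job (p=8,w=4): C=14, w*C=4*14=56
  Job (p=6,w=2): C=20, w*C=2*20=40
Total weighted completion time = 118

118


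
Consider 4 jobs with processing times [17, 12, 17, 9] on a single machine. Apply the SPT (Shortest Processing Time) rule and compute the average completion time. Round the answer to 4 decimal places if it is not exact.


Sort jobs by processing time (SPT order): [9, 12, 17, 17]
Compute completion times sequentially:
  Job 1: processing = 9, completes at 9
  Job 2: processing = 12, completes at 21
  Job 3: processing = 17, completes at 38
  Job 4: processing = 17, completes at 55
Sum of completion times = 123
Average completion time = 123/4 = 30.75

30.75


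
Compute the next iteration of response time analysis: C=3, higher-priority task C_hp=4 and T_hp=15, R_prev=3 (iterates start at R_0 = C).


R_next = C + ceil(R_prev / T_hp) * C_hp
ceil(3 / 15) = ceil(0.2) = 1
Interference = 1 * 4 = 4
R_next = 3 + 4 = 7

7


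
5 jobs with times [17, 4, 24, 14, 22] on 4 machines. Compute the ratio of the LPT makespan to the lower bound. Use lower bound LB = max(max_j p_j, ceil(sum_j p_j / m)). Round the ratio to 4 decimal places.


LPT order: [24, 22, 17, 14, 4]
Machine loads after assignment: [24, 22, 17, 18]
LPT makespan = 24
Lower bound = max(max_job, ceil(total/4)) = max(24, 21) = 24
Ratio = 24 / 24 = 1.0

1.0


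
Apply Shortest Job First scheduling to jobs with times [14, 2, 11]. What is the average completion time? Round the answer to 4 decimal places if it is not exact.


SJF order (ascending): [2, 11, 14]
Completion times:
  Job 1: burst=2, C=2
  Job 2: burst=11, C=13
  Job 3: burst=14, C=27
Average completion = 42/3 = 14.0

14.0


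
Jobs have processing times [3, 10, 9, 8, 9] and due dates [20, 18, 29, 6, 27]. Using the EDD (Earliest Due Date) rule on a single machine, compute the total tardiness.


Sort by due date (EDD order): [(8, 6), (10, 18), (3, 20), (9, 27), (9, 29)]
Compute completion times and tardiness:
  Job 1: p=8, d=6, C=8, tardiness=max(0,8-6)=2
  Job 2: p=10, d=18, C=18, tardiness=max(0,18-18)=0
  Job 3: p=3, d=20, C=21, tardiness=max(0,21-20)=1
  Job 4: p=9, d=27, C=30, tardiness=max(0,30-27)=3
  Job 5: p=9, d=29, C=39, tardiness=max(0,39-29)=10
Total tardiness = 16

16


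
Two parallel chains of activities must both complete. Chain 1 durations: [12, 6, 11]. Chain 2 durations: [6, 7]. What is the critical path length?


Path A total = 12 + 6 + 11 = 29
Path B total = 6 + 7 = 13
Critical path = longest path = max(29, 13) = 29

29


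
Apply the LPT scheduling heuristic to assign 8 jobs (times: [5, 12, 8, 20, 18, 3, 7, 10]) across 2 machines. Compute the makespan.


Sort jobs in decreasing order (LPT): [20, 18, 12, 10, 8, 7, 5, 3]
Assign each job to the least loaded machine:
  Machine 1: jobs [20, 10, 8, 3], load = 41
  Machine 2: jobs [18, 12, 7, 5], load = 42
Makespan = max load = 42

42


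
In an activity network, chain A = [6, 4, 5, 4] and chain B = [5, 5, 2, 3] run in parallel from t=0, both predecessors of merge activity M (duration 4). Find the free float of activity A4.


ES(A4) = sum of predecessors on chain A = 15
EF(A4) = ES + duration = 15 + 4 = 19
Successor of A4 is M. ES(M) = max(sum(A), sum(B)) = max(19, 15) = 19
Free float = ES(successor) - EF(current) = 19 - 19 = 0

0


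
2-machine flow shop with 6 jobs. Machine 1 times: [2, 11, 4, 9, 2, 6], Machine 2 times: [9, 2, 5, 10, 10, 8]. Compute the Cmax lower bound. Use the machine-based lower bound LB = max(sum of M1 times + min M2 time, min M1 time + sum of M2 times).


LB1 = sum(M1 times) + min(M2 times) = 34 + 2 = 36
LB2 = min(M1 times) + sum(M2 times) = 2 + 44 = 46
Lower bound = max(LB1, LB2) = max(36, 46) = 46

46


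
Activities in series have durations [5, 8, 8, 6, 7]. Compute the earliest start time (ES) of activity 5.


Activity 5 starts after activities 1 through 4 complete.
Predecessor durations: [5, 8, 8, 6]
ES = 5 + 8 + 8 + 6 = 27

27


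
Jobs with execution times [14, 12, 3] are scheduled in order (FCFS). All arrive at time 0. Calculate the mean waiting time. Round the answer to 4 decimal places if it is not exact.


FCFS order (as given): [14, 12, 3]
Waiting times:
  Job 1: wait = 0
  Job 2: wait = 14
  Job 3: wait = 26
Sum of waiting times = 40
Average waiting time = 40/3 = 13.3333

13.3333


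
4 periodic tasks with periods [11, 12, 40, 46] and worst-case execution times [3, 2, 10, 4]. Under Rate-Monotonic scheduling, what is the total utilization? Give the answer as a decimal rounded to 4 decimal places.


Compute individual utilizations (exact fractions):
  Task 1: C/T = 3/11 (approx. 0.2727)
  Task 2: C/T = 2/12 = 1/6 (approx. 0.1667)
  Task 3: C/T = 10/40 = 1/4 (approx. 0.25)
  Task 4: C/T = 4/46 = 2/23 (approx. 0.087)
Total utilization U = 3/11 + 1/6 + 1/4 + 2/23 = 2357/3036
Rounded to 4 decimal places: U = 0.7764
RM (Liu & Layland) bound for 4 tasks = 0.756828; compare with U = 2357/3036 (approx. 0.776350)
bound < U <= 1, so the RM sufficient condition is not met (inconclusive; an exact test such as response-time analysis is needed).

0.7764


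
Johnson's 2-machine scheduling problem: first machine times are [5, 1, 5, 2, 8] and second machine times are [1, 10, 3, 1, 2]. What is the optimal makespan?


Apply Johnson's rule:
  Group 1 (a <= b): [(2, 1, 10)]
  Group 2 (a > b): [(3, 5, 3), (5, 8, 2), (1, 5, 1), (4, 2, 1)]
Optimal job order: [2, 3, 5, 1, 4]
Schedule:
  Job 2: M1 done at 1, M2 done at 11
  Job 3: M1 done at 6, M2 done at 14
  Job 5: M1 done at 14, M2 done at 16
  Job 1: M1 done at 19, M2 done at 20
  Job 4: M1 done at 21, M2 done at 22
Makespan = 22

22


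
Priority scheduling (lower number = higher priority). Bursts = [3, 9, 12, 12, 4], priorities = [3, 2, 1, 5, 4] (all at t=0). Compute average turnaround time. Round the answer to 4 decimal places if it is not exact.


Sort by priority (ascending = highest first):
Order: [(1, 12), (2, 9), (3, 3), (4, 4), (5, 12)]
Completion times:
  Priority 1, burst=12, C=12
  Priority 2, burst=9, C=21
  Priority 3, burst=3, C=24
  Priority 4, burst=4, C=28
  Priority 5, burst=12, C=40
Average turnaround = 125/5 = 25.0

25.0


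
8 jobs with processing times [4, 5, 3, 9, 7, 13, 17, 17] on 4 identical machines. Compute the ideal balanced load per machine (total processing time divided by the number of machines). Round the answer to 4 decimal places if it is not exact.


Total processing time = 4 + 5 + 3 + 9 + 7 + 13 + 17 + 17 = 75
Number of machines = 4
Ideal balanced load = 75 / 4 = 18.75

18.75


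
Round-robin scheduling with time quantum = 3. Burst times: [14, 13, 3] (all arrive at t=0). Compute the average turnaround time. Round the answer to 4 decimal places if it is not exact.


Time quantum = 3
Execution trace:
  J1 runs 3 units, time = 3
  J2 runs 3 units, time = 6
  J3 runs 3 units, time = 9
  J1 runs 3 units, time = 12
  J2 runs 3 units, time = 15
  J1 runs 3 units, time = 18
  J2 runs 3 units, time = 21
  J1 runs 3 units, time = 24
  J2 runs 3 units, time = 27
  J1 runs 2 units, time = 29
  J2 runs 1 units, time = 30
Finish times: [29, 30, 9]
Average turnaround = 68/3 = 22.6667

22.6667


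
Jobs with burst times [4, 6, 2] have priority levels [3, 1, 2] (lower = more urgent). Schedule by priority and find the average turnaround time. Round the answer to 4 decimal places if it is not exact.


Sort by priority (ascending = highest first):
Order: [(1, 6), (2, 2), (3, 4)]
Completion times:
  Priority 1, burst=6, C=6
  Priority 2, burst=2, C=8
  Priority 3, burst=4, C=12
Average turnaround = 26/3 = 8.6667

8.6667


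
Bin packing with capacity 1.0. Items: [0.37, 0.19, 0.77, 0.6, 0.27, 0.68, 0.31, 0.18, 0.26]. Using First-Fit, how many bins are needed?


Place items sequentially using First-Fit:
  Item 0.37 -> new Bin 1
  Item 0.19 -> Bin 1 (now 0.56)
  Item 0.77 -> new Bin 2
  Item 0.6 -> new Bin 3
  Item 0.27 -> Bin 1 (now 0.83)
  Item 0.68 -> new Bin 4
  Item 0.31 -> Bin 3 (now 0.91)
  Item 0.18 -> Bin 2 (now 0.95)
  Item 0.26 -> Bin 4 (now 0.94)
Total bins used = 4

4


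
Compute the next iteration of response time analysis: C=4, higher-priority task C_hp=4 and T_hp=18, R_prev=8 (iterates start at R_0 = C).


R_next = C + ceil(R_prev / T_hp) * C_hp
ceil(8 / 18) = ceil(0.4444) = 1
Interference = 1 * 4 = 4
R_next = 4 + 4 = 8
R_next = R_prev, so the iteration has converged (response time = 8).

8


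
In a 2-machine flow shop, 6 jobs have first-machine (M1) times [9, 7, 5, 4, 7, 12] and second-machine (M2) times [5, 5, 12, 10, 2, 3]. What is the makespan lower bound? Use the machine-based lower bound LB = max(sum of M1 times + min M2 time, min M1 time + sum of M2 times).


LB1 = sum(M1 times) + min(M2 times) = 44 + 2 = 46
LB2 = min(M1 times) + sum(M2 times) = 4 + 37 = 41
Lower bound = max(LB1, LB2) = max(46, 41) = 46

46


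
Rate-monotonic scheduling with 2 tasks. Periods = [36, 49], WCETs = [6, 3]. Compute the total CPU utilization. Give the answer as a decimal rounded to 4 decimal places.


Compute individual utilizations (exact fractions):
  Task 1: C/T = 6/36 = 1/6 (approx. 0.1667)
  Task 2: C/T = 3/49 (approx. 0.0612)
Total utilization U = 1/6 + 3/49 = 67/294
Rounded to 4 decimal places: U = 0.2279
RM (Liu & Layland) bound for 2 tasks = 0.828427; compare with U = 67/294 (approx. 0.227891)
U <= bound, so schedulable by RM sufficient condition.

0.2279


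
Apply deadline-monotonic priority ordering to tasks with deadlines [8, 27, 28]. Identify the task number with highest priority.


Sort tasks by relative deadline (ascending):
  Task 1: deadline = 8
  Task 2: deadline = 27
  Task 3: deadline = 28
Priority order (highest first): [1, 2, 3]
Highest priority task = 1

1


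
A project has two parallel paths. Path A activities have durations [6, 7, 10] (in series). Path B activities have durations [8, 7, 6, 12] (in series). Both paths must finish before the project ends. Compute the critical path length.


Path A total = 6 + 7 + 10 = 23
Path B total = 8 + 7 + 6 + 12 = 33
Critical path = longest path = max(23, 33) = 33

33


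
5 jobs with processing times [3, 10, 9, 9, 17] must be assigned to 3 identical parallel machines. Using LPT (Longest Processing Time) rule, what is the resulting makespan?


Sort jobs in decreasing order (LPT): [17, 10, 9, 9, 3]
Assign each job to the least loaded machine:
  Machine 1: jobs [17], load = 17
  Machine 2: jobs [10, 3], load = 13
  Machine 3: jobs [9, 9], load = 18
Makespan = max load = 18

18


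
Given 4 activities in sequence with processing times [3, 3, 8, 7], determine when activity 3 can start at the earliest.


Activity 3 starts after activities 1 through 2 complete.
Predecessor durations: [3, 3]
ES = 3 + 3 = 6

6


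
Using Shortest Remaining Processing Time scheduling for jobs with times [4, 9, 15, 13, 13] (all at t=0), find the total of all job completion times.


Since all jobs arrive at t=0, SRPT equals SPT ordering.
SPT order: [4, 9, 13, 13, 15]
Completion times:
  Job 1: p=4, C=4
  Job 2: p=9, C=13
  Job 3: p=13, C=26
  Job 4: p=13, C=39
  Job 5: p=15, C=54
Total completion time = 4 + 13 + 26 + 39 + 54 = 136

136


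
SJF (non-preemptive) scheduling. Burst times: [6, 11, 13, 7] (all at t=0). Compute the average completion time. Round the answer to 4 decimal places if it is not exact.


SJF order (ascending): [6, 7, 11, 13]
Completion times:
  Job 1: burst=6, C=6
  Job 2: burst=7, C=13
  Job 3: burst=11, C=24
  Job 4: burst=13, C=37
Average completion = 80/4 = 20.0

20.0


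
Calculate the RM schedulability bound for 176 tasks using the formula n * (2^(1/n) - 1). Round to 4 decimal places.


Compute 2^(1/176) = 1.0039461017
Subtract 1: 1.0039461017 - 1 = 0.0039461017
Multiply by n: 176 * 0.0039461017 = 0.6945138992
Round to 4 dp: 0.6945

0.6945


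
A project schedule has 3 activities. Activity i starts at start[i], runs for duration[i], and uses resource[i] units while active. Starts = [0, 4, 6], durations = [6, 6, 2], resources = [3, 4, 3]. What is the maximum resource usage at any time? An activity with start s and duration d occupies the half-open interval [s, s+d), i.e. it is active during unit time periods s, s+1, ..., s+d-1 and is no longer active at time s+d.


Each activity i is active on [start_i, start_i + duration_i).
Compute total resource usage per time slot:
  t=0: active resources = [3], total = 3
  t=1: active resources = [3], total = 3
  t=2: active resources = [3], total = 3
  t=3: active resources = [3], total = 3
  t=4: active resources = [3, 4], total = 7
  t=5: active resources = [3, 4], total = 7
  t=6: active resources = [4, 3], total = 7
  t=7: active resources = [4, 3], total = 7
  t=8: active resources = [4], total = 4
  t=9: active resources = [4], total = 4
Peak resource demand = 7

7


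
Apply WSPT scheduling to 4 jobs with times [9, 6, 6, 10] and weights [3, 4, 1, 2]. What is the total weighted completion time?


Compute p/w ratios and sort ascending (WSPT): [(6, 4), (9, 3), (10, 2), (6, 1)]
Compute weighted completion times:
  Job (p=6,w=4): C=6, w*C=4*6=24
  Job (p=9,w=3): C=15, w*C=3*15=45
  Job (p=10,w=2): C=25, w*C=2*25=50
  Job (p=6,w=1): C=31, w*C=1*31=31
Total weighted completion time = 150

150


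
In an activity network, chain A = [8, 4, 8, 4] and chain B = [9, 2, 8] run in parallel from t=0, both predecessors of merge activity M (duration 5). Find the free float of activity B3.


ES(B3) = sum of predecessors on chain B = 11
EF(B3) = ES + duration = 11 + 8 = 19
Successor of B3 is M. ES(M) = max(sum(A), sum(B)) = max(24, 19) = 24
Free float = ES(successor) - EF(current) = 24 - 19 = 5

5


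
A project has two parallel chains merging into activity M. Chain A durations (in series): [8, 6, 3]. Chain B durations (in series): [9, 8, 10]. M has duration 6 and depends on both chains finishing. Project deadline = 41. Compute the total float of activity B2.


Forward pass: ES(B2) = sum of predecessors on chain B = 9
EF = ES + duration = 9 + 8 = 17
Backward pass: LF(M) = deadline = 41; LS(M) = 41 - 6 = 35
LF(B2) = LS(M) - sum(successors on chain B) = 35 - 10 = 25
LS = LF - duration = 25 - 8 = 17
Total float = LS - ES = 17 - 9 = 8

8


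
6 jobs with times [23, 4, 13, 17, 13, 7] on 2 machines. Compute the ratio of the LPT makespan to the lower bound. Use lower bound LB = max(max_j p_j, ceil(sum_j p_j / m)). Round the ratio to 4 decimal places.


LPT order: [23, 17, 13, 13, 7, 4]
Machine loads after assignment: [40, 37]
LPT makespan = 40
Lower bound = max(max_job, ceil(total/2)) = max(23, 39) = 39
Ratio = 40 / 39 = 1.0256

1.0256


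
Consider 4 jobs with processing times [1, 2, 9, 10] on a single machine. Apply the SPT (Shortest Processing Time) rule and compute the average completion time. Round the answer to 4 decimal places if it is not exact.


Sort jobs by processing time (SPT order): [1, 2, 9, 10]
Compute completion times sequentially:
  Job 1: processing = 1, completes at 1
  Job 2: processing = 2, completes at 3
  Job 3: processing = 9, completes at 12
  Job 4: processing = 10, completes at 22
Sum of completion times = 38
Average completion time = 38/4 = 9.5

9.5


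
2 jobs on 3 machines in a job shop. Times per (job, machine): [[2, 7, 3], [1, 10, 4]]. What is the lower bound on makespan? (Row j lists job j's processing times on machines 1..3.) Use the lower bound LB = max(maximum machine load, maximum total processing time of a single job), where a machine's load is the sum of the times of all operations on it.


Machine loads:
  Machine 1: 2 + 1 = 3
  Machine 2: 7 + 10 = 17
  Machine 3: 3 + 4 = 7
Max machine load = 17
Job totals:
  Job 1: 12
  Job 2: 15
Max job total = 15
Lower bound = max(17, 15) = 17

17


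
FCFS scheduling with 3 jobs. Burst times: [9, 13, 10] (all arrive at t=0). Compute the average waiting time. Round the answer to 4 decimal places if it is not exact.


FCFS order (as given): [9, 13, 10]
Waiting times:
  Job 1: wait = 0
  Job 2: wait = 9
  Job 3: wait = 22
Sum of waiting times = 31
Average waiting time = 31/3 = 10.3333

10.3333


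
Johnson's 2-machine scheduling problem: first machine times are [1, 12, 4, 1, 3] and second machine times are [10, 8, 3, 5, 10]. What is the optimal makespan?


Apply Johnson's rule:
  Group 1 (a <= b): [(1, 1, 10), (4, 1, 5), (5, 3, 10)]
  Group 2 (a > b): [(2, 12, 8), (3, 4, 3)]
Optimal job order: [1, 4, 5, 2, 3]
Schedule:
  Job 1: M1 done at 1, M2 done at 11
  Job 4: M1 done at 2, M2 done at 16
  Job 5: M1 done at 5, M2 done at 26
  Job 2: M1 done at 17, M2 done at 34
  Job 3: M1 done at 21, M2 done at 37
Makespan = 37

37


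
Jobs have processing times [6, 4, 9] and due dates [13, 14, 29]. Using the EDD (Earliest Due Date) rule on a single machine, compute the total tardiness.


Sort by due date (EDD order): [(6, 13), (4, 14), (9, 29)]
Compute completion times and tardiness:
  Job 1: p=6, d=13, C=6, tardiness=max(0,6-13)=0
  Job 2: p=4, d=14, C=10, tardiness=max(0,10-14)=0
  Job 3: p=9, d=29, C=19, tardiness=max(0,19-29)=0
Total tardiness = 0

0


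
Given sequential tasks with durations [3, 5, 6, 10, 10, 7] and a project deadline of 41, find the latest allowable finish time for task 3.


LF(activity 3) = deadline - sum of successor durations
Successors: activities 4 through 6 with durations [10, 10, 7]
Sum of successor durations = 27
LF = 41 - 27 = 14

14


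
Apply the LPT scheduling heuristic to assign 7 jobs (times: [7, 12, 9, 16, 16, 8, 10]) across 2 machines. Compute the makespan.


Sort jobs in decreasing order (LPT): [16, 16, 12, 10, 9, 8, 7]
Assign each job to the least loaded machine:
  Machine 1: jobs [16, 12, 8], load = 36
  Machine 2: jobs [16, 10, 9, 7], load = 42
Makespan = max load = 42

42


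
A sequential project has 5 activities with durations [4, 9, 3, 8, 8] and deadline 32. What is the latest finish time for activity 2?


LF(activity 2) = deadline - sum of successor durations
Successors: activities 3 through 5 with durations [3, 8, 8]
Sum of successor durations = 19
LF = 32 - 19 = 13

13


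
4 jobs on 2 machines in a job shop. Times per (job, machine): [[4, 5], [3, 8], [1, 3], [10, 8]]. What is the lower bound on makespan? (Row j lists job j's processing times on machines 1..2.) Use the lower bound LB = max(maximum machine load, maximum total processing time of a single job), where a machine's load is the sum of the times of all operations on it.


Machine loads:
  Machine 1: 4 + 3 + 1 + 10 = 18
  Machine 2: 5 + 8 + 3 + 8 = 24
Max machine load = 24
Job totals:
  Job 1: 9
  Job 2: 11
  Job 3: 4
  Job 4: 18
Max job total = 18
Lower bound = max(24, 18) = 24

24


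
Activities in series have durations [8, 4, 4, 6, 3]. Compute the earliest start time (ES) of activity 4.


Activity 4 starts after activities 1 through 3 complete.
Predecessor durations: [8, 4, 4]
ES = 8 + 4 + 4 = 16

16


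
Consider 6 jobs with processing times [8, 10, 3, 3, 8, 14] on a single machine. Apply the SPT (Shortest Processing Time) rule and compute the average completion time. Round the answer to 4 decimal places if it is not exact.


Sort jobs by processing time (SPT order): [3, 3, 8, 8, 10, 14]
Compute completion times sequentially:
  Job 1: processing = 3, completes at 3
  Job 2: processing = 3, completes at 6
  Job 3: processing = 8, completes at 14
  Job 4: processing = 8, completes at 22
  Job 5: processing = 10, completes at 32
  Job 6: processing = 14, completes at 46
Sum of completion times = 123
Average completion time = 123/6 = 20.5

20.5


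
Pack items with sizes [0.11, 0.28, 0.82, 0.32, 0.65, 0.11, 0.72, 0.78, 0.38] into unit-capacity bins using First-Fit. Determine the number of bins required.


Place items sequentially using First-Fit:
  Item 0.11 -> new Bin 1
  Item 0.28 -> Bin 1 (now 0.39)
  Item 0.82 -> new Bin 2
  Item 0.32 -> Bin 1 (now 0.71)
  Item 0.65 -> new Bin 3
  Item 0.11 -> Bin 1 (now 0.82)
  Item 0.72 -> new Bin 4
  Item 0.78 -> new Bin 5
  Item 0.38 -> new Bin 6
Total bins used = 6

6


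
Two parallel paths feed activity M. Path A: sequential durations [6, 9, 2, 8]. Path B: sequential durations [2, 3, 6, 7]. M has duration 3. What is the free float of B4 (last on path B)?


ES(B4) = sum of predecessors on chain B = 11
EF(B4) = ES + duration = 11 + 7 = 18
Successor of B4 is M. ES(M) = max(sum(A), sum(B)) = max(25, 18) = 25
Free float = ES(successor) - EF(current) = 25 - 18 = 7

7


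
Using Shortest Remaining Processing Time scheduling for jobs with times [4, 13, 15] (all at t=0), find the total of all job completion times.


Since all jobs arrive at t=0, SRPT equals SPT ordering.
SPT order: [4, 13, 15]
Completion times:
  Job 1: p=4, C=4
  Job 2: p=13, C=17
  Job 3: p=15, C=32
Total completion time = 4 + 17 + 32 = 53

53


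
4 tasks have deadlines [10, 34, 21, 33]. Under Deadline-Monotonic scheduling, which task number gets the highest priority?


Sort tasks by relative deadline (ascending):
  Task 1: deadline = 10
  Task 3: deadline = 21
  Task 4: deadline = 33
  Task 2: deadline = 34
Priority order (highest first): [1, 3, 4, 2]
Highest priority task = 1

1


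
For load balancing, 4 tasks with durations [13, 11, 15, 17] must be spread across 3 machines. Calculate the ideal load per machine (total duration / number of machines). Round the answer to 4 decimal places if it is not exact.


Total processing time = 13 + 11 + 15 + 17 = 56
Number of machines = 3
Ideal balanced load = 56 / 3 = 18.6667

18.6667


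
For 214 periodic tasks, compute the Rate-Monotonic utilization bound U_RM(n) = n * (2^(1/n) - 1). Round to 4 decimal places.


Compute 2^(1/214) = 1.0032442568
Subtract 1: 1.0032442568 - 1 = 0.0032442568
Multiply by n: 214 * 0.0032442568 = 0.6942709552
Round to 4 dp: 0.6943

0.6943


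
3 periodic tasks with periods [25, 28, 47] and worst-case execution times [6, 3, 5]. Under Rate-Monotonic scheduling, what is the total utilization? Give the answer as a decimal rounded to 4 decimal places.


Compute individual utilizations (exact fractions):
  Task 1: C/T = 6/25 (approx. 0.24)
  Task 2: C/T = 3/28 (approx. 0.1071)
  Task 3: C/T = 5/47 (approx. 0.1064)
Total utilization U = 6/25 + 3/28 + 5/47 = 14921/32900
Rounded to 4 decimal places: U = 0.4535
RM (Liu & Layland) bound for 3 tasks = 0.779763; compare with U = 14921/32900 (approx. 0.453526)
U <= bound, so schedulable by RM sufficient condition.

0.4535


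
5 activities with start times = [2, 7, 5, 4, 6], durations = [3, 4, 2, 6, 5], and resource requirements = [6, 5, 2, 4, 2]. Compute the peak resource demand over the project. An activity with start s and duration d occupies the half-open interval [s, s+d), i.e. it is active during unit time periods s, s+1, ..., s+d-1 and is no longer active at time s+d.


Each activity i is active on [start_i, start_i + duration_i).
Compute total resource usage per time slot:
  t=0: active resources = [], total = 0
  t=1: active resources = [], total = 0
  t=2: active resources = [6], total = 6
  t=3: active resources = [6], total = 6
  t=4: active resources = [6, 4], total = 10
  t=5: active resources = [2, 4], total = 6
  t=6: active resources = [2, 4, 2], total = 8
  t=7: active resources = [5, 4, 2], total = 11
  t=8: active resources = [5, 4, 2], total = 11
  t=9: active resources = [5, 4, 2], total = 11
  t=10: active resources = [5, 2], total = 7
Peak resource demand = 11

11


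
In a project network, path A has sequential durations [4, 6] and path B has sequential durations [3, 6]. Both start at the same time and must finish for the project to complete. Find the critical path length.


Path A total = 4 + 6 = 10
Path B total = 3 + 6 = 9
Critical path = longest path = max(10, 9) = 10

10


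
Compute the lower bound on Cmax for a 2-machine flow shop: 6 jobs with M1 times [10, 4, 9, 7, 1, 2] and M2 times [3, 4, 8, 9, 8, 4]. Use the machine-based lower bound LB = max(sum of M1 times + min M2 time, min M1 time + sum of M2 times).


LB1 = sum(M1 times) + min(M2 times) = 33 + 3 = 36
LB2 = min(M1 times) + sum(M2 times) = 1 + 36 = 37
Lower bound = max(LB1, LB2) = max(36, 37) = 37

37


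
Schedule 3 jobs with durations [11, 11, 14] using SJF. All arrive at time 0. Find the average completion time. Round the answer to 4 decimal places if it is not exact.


SJF order (ascending): [11, 11, 14]
Completion times:
  Job 1: burst=11, C=11
  Job 2: burst=11, C=22
  Job 3: burst=14, C=36
Average completion = 69/3 = 23.0

23.0


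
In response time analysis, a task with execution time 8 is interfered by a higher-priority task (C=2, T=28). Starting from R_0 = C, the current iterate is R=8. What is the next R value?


R_next = C + ceil(R_prev / T_hp) * C_hp
ceil(8 / 28) = ceil(0.2857) = 1
Interference = 1 * 2 = 2
R_next = 8 + 2 = 10

10


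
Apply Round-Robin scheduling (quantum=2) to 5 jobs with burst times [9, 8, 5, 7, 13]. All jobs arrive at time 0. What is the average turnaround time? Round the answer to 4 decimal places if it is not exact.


Time quantum = 2
Execution trace:
  J1 runs 2 units, time = 2
  J2 runs 2 units, time = 4
  J3 runs 2 units, time = 6
  J4 runs 2 units, time = 8
  J5 runs 2 units, time = 10
  J1 runs 2 units, time = 12
  J2 runs 2 units, time = 14
  J3 runs 2 units, time = 16
  J4 runs 2 units, time = 18
  J5 runs 2 units, time = 20
  J1 runs 2 units, time = 22
  J2 runs 2 units, time = 24
  J3 runs 1 units, time = 25
  J4 runs 2 units, time = 27
  J5 runs 2 units, time = 29
  J1 runs 2 units, time = 31
  J2 runs 2 units, time = 33
  J4 runs 1 units, time = 34
  J5 runs 2 units, time = 36
  J1 runs 1 units, time = 37
  J5 runs 2 units, time = 39
  J5 runs 2 units, time = 41
  J5 runs 1 units, time = 42
Finish times: [37, 33, 25, 34, 42]
Average turnaround = 171/5 = 34.2

34.2


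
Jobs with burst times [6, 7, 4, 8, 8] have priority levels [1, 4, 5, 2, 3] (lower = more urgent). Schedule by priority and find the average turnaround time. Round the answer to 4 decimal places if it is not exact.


Sort by priority (ascending = highest first):
Order: [(1, 6), (2, 8), (3, 8), (4, 7), (5, 4)]
Completion times:
  Priority 1, burst=6, C=6
  Priority 2, burst=8, C=14
  Priority 3, burst=8, C=22
  Priority 4, burst=7, C=29
  Priority 5, burst=4, C=33
Average turnaround = 104/5 = 20.8

20.8


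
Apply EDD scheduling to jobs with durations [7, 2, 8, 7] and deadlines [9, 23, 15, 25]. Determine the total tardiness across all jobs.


Sort by due date (EDD order): [(7, 9), (8, 15), (2, 23), (7, 25)]
Compute completion times and tardiness:
  Job 1: p=7, d=9, C=7, tardiness=max(0,7-9)=0
  Job 2: p=8, d=15, C=15, tardiness=max(0,15-15)=0
  Job 3: p=2, d=23, C=17, tardiness=max(0,17-23)=0
  Job 4: p=7, d=25, C=24, tardiness=max(0,24-25)=0
Total tardiness = 0

0


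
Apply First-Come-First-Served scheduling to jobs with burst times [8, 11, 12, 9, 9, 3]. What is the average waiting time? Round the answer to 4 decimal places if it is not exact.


FCFS order (as given): [8, 11, 12, 9, 9, 3]
Waiting times:
  Job 1: wait = 0
  Job 2: wait = 8
  Job 3: wait = 19
  Job 4: wait = 31
  Job 5: wait = 40
  Job 6: wait = 49
Sum of waiting times = 147
Average waiting time = 147/6 = 24.5

24.5


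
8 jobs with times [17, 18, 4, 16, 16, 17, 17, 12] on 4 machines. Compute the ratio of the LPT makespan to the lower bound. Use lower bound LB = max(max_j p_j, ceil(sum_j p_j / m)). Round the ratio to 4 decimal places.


LPT order: [18, 17, 17, 17, 16, 16, 12, 4]
Machine loads after assignment: [22, 33, 33, 29]
LPT makespan = 33
Lower bound = max(max_job, ceil(total/4)) = max(18, 30) = 30
Ratio = 33 / 30 = 1.1

1.1


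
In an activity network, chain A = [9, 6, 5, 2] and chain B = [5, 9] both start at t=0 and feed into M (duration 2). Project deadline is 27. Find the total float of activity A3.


Forward pass: ES(A3) = sum of predecessors on chain A = 15
EF = ES + duration = 15 + 5 = 20
Backward pass: LF(M) = deadline = 27; LS(M) = 27 - 2 = 25
LF(A3) = LS(M) - sum(successors on chain A) = 25 - 2 = 23
LS = LF - duration = 23 - 5 = 18
Total float = LS - ES = 18 - 15 = 3

3


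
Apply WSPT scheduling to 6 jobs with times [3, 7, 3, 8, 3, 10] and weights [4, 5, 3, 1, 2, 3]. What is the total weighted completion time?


Compute p/w ratios and sort ascending (WSPT): [(3, 4), (3, 3), (7, 5), (3, 2), (10, 3), (8, 1)]
Compute weighted completion times:
  Job (p=3,w=4): C=3, w*C=4*3=12
  Job (p=3,w=3): C=6, w*C=3*6=18
  Job (p=7,w=5): C=13, w*C=5*13=65
  Job (p=3,w=2): C=16, w*C=2*16=32
  Job (p=10,w=3): C=26, w*C=3*26=78
  Job (p=8,w=1): C=34, w*C=1*34=34
Total weighted completion time = 239

239


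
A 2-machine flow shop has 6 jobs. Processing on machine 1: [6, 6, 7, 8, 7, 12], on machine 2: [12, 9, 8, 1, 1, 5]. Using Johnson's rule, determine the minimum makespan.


Apply Johnson's rule:
  Group 1 (a <= b): [(1, 6, 12), (2, 6, 9), (3, 7, 8)]
  Group 2 (a > b): [(6, 12, 5), (4, 8, 1), (5, 7, 1)]
Optimal job order: [1, 2, 3, 6, 4, 5]
Schedule:
  Job 1: M1 done at 6, M2 done at 18
  Job 2: M1 done at 12, M2 done at 27
  Job 3: M1 done at 19, M2 done at 35
  Job 6: M1 done at 31, M2 done at 40
  Job 4: M1 done at 39, M2 done at 41
  Job 5: M1 done at 46, M2 done at 47
Makespan = 47

47


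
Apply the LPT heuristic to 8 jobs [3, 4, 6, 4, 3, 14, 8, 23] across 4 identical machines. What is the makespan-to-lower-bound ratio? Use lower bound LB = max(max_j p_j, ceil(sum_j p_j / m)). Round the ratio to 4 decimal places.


LPT order: [23, 14, 8, 6, 4, 4, 3, 3]
Machine loads after assignment: [23, 14, 15, 13]
LPT makespan = 23
Lower bound = max(max_job, ceil(total/4)) = max(23, 17) = 23
Ratio = 23 / 23 = 1.0

1.0


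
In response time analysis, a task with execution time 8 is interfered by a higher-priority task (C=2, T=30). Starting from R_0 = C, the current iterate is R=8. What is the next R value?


R_next = C + ceil(R_prev / T_hp) * C_hp
ceil(8 / 30) = ceil(0.2667) = 1
Interference = 1 * 2 = 2
R_next = 8 + 2 = 10

10


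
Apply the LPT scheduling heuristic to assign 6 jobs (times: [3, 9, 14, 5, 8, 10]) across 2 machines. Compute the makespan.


Sort jobs in decreasing order (LPT): [14, 10, 9, 8, 5, 3]
Assign each job to the least loaded machine:
  Machine 1: jobs [14, 8, 3], load = 25
  Machine 2: jobs [10, 9, 5], load = 24
Makespan = max load = 25

25


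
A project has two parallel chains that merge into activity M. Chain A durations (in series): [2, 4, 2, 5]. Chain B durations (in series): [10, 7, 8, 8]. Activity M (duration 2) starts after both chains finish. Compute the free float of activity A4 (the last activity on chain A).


ES(A4) = sum of predecessors on chain A = 8
EF(A4) = ES + duration = 8 + 5 = 13
Successor of A4 is M. ES(M) = max(sum(A), sum(B)) = max(13, 33) = 33
Free float = ES(successor) - EF(current) = 33 - 13 = 20

20


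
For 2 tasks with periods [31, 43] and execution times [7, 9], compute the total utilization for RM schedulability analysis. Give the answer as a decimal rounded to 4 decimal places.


Compute individual utilizations (exact fractions):
  Task 1: C/T = 7/31 (approx. 0.2258)
  Task 2: C/T = 9/43 (approx. 0.2093)
Total utilization U = 7/31 + 9/43 = 580/1333
Rounded to 4 decimal places: U = 0.4351
RM (Liu & Layland) bound for 2 tasks = 0.828427; compare with U = 580/1333 (approx. 0.435109)
U <= bound, so schedulable by RM sufficient condition.

0.4351


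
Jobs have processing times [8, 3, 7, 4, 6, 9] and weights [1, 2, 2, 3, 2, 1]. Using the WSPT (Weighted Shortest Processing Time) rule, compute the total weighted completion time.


Compute p/w ratios and sort ascending (WSPT): [(4, 3), (3, 2), (6, 2), (7, 2), (8, 1), (9, 1)]
Compute weighted completion times:
  Job (p=4,w=3): C=4, w*C=3*4=12
  Job (p=3,w=2): C=7, w*C=2*7=14
  Job (p=6,w=2): C=13, w*C=2*13=26
  Job (p=7,w=2): C=20, w*C=2*20=40
  Job (p=8,w=1): C=28, w*C=1*28=28
  Job (p=9,w=1): C=37, w*C=1*37=37
Total weighted completion time = 157

157


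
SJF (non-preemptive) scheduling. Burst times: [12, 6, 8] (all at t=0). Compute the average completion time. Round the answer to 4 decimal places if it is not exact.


SJF order (ascending): [6, 8, 12]
Completion times:
  Job 1: burst=6, C=6
  Job 2: burst=8, C=14
  Job 3: burst=12, C=26
Average completion = 46/3 = 15.3333

15.3333


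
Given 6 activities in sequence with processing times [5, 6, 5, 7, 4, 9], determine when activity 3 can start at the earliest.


Activity 3 starts after activities 1 through 2 complete.
Predecessor durations: [5, 6]
ES = 5 + 6 = 11

11


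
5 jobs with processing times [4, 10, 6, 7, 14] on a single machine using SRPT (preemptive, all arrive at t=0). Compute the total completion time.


Since all jobs arrive at t=0, SRPT equals SPT ordering.
SPT order: [4, 6, 7, 10, 14]
Completion times:
  Job 1: p=4, C=4
  Job 2: p=6, C=10
  Job 3: p=7, C=17
  Job 4: p=10, C=27
  Job 5: p=14, C=41
Total completion time = 4 + 10 + 17 + 27 + 41 = 99

99


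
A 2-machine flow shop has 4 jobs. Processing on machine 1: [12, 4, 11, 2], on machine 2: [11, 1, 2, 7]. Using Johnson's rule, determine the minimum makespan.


Apply Johnson's rule:
  Group 1 (a <= b): [(4, 2, 7)]
  Group 2 (a > b): [(1, 12, 11), (3, 11, 2), (2, 4, 1)]
Optimal job order: [4, 1, 3, 2]
Schedule:
  Job 4: M1 done at 2, M2 done at 9
  Job 1: M1 done at 14, M2 done at 25
  Job 3: M1 done at 25, M2 done at 27
  Job 2: M1 done at 29, M2 done at 30
Makespan = 30

30


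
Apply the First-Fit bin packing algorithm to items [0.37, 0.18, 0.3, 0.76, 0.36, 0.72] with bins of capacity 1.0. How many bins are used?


Place items sequentially using First-Fit:
  Item 0.37 -> new Bin 1
  Item 0.18 -> Bin 1 (now 0.55)
  Item 0.3 -> Bin 1 (now 0.85)
  Item 0.76 -> new Bin 2
  Item 0.36 -> new Bin 3
  Item 0.72 -> new Bin 4
Total bins used = 4

4


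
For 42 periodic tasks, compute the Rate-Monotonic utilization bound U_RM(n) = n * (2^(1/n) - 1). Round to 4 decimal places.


Compute 2^(1/42) = 1.0166404394
Subtract 1: 1.0166404394 - 1 = 0.0166404394
Multiply by n: 42 * 0.0166404394 = 0.6988984548
Round to 4 dp: 0.6989

0.6989


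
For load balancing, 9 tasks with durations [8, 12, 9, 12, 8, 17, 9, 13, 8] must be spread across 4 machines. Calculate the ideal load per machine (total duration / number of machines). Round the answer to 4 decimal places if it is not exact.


Total processing time = 8 + 12 + 9 + 12 + 8 + 17 + 9 + 13 + 8 = 96
Number of machines = 4
Ideal balanced load = 96 / 4 = 24.0

24.0
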